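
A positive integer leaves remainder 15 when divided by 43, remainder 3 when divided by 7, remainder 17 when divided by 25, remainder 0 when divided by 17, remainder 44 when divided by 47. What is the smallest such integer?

The moduli are pairwise coprime; N = 43·7·25·17·47 = 6012475.
N/43 = 139825; 139825 ≡ 32 (mod 43); 32·39 ≡ 1, so inverse 39.
N/7 = 858925; 858925 ≡ 4 (mod 7); 4·2 ≡ 1, so inverse 2.
N/25 = 240499; 240499 ≡ 24 (mod 25); 24·24 ≡ 1, so inverse 24.
N/17 = 353675; 353675 ≡ 7 (mod 17); 7·5 ≡ 1, so inverse 5.
N/47 = 127925; 127925 ≡ 38 (mod 47); 38·26 ≡ 1, so inverse 26.
k ≡ 15·139825·39 + 3·858925·2 + 17·240499·24 + 0·353675·5 + 44·127925·26 = 331420967.
331420967 mod 6012475 = 734842.

734842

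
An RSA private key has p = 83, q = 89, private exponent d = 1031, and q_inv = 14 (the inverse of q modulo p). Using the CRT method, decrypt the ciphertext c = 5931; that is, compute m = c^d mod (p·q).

1741

d_p = d mod (p−1) = 1031 mod 82 = 47; d_q = d mod (q−1) = 63.
m₁ = c^(d_p) mod p: c ≡ 38 (mod 83), and 38^47 mod 83 = 81.
m₂ = c^(d_q) mod q: c ≡ 57 (mod 89), and 57^63 mod 89 = 50.
h = q_inv·(m₁ − m₂) mod p = 14·(81 − 50) mod 83 = 19.
m = m₂ + h·q = 50 + 19·89 = 1741.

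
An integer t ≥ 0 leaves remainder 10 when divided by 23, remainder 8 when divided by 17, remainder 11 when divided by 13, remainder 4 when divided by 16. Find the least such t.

79636

The moduli are pairwise coprime; N = 23·17·13·16 = 81328.
N/23 = 3536; 3536 ≡ 17 (mod 23); 17·19 ≡ 1, so inverse 19.
N/17 = 4784; 4784 ≡ 7 (mod 17); 7·5 ≡ 1, so inverse 5.
N/13 = 6256; 6256 ≡ 3 (mod 13); 3·9 ≡ 1, so inverse 9.
N/16 = 5083; 5083 ≡ 11 (mod 16); 11·3 ≡ 1, so inverse 3.
t ≡ 10·3536·19 + 8·4784·5 + 11·6256·9 + 4·5083·3 = 1543540.
1543540 mod 81328 = 79636.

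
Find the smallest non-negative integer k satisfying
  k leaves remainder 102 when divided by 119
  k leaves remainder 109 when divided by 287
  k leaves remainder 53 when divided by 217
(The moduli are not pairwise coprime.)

42585

Combine the congruences pairwise.
gcd(119, 287) = 7 and 7 | (109 − 102), so the pair is consistent; merging gives k ≡ 3553 (mod 4879), where 4879 = lcm(119, 287).
gcd(4879, 217) = 7 and 7 | (53 − 3553), so the pair is consistent; merging gives k ≡ 42585 (mod 151249), where 151249 = lcm(4879, 217).
The solution is unique modulo lcm(119, 287, 217) = 151249.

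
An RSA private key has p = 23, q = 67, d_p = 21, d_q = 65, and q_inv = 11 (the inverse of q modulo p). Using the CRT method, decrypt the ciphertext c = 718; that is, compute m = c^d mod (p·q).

543

m₁ = c^(d_p) mod p: c ≡ 5 (mod 23), and 5^21 mod 23 = 14.
m₂ = c^(d_q) mod q: c ≡ 48 (mod 67), and 48^65 mod 67 = 7.
h = q_inv·(m₁ − m₂) mod p = 11·(14 − 7) mod 23 = 8.
m = m₂ + h·q = 7 + 8·67 = 543.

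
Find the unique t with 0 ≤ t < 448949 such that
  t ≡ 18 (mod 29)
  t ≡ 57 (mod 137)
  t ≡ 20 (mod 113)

297210

From t ≡ 18 (mod 29) write t = 18 + 29s. Substituting into t ≡ 57 (mod 137) gives 29s ≡ 39 (mod 137), and since 29⁻¹ ≡ 52 (mod 137), s ≡ 110. Hence t ≡ 18 + 29·110 = 3208 (mod 3973).
From t ≡ 3208 (mod 3973) write t = 3208 + 3973s. Substituting into t ≡ 20 (mod 113) gives 3973s ≡ 89 (mod 113), and since 18⁻¹ ≡ 44 (mod 113), s ≡ 74. Hence t ≡ 3208 + 3973·74 = 297210 (mod 448949).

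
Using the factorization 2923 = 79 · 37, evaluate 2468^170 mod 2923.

121

Mod 79: 2468 ≡ 19; by Fermat, exponent reduces to 170 mod 78 = 14; 19^14 ≡ 42 (mod 79).
Mod 37: 2468 ≡ 26; by Fermat, exponent reduces to 170 mod 36 = 26; 26^26 ≡ 10 (mod 37).
Combine by CRT: x ≡ 42 (mod 79), x ≡ 10 (mod 37) ⇒ x ≡ 121 (mod 2923).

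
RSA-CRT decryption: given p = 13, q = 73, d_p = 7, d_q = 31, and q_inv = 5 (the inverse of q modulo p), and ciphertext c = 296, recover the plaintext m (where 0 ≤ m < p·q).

m₁ = c^(d_p) mod p: c ≡ 10 (mod 13), and 10^7 mod 13 = 10.
m₂ = c^(d_q) mod q: c ≡ 4 (mod 73), and 4^31 mod 73 = 37.
h = q_inv·(m₁ − m₂) mod p = 5·(10 − 37) mod 13 = 8.
m = m₂ + h·q = 37 + 8·73 = 621.

621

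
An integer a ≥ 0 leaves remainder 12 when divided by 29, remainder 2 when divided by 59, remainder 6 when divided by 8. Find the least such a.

From a ≡ 12 (mod 29) write a = 12 + 29t. Substituting into a ≡ 2 (mod 59) gives 29t ≡ 49 (mod 59), and since 29⁻¹ ≡ 57 (mod 59), t ≡ 20. Hence a ≡ 12 + 29·20 = 592 (mod 1711).
From a ≡ 592 (mod 1711) write a = 592 + 1711t. Substituting into a ≡ 6 (mod 8) gives 1711t ≡ 6 (mod 8), and since 7⁻¹ ≡ 7 (mod 8), t ≡ 2. Hence a ≡ 592 + 1711·2 = 4014 (mod 13688).

4014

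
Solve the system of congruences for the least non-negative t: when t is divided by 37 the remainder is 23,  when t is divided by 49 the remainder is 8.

From t ≡ 23 (mod 37) write t = 23 + 37s. Substituting into t ≡ 8 (mod 49) gives 37s ≡ 34 (mod 49), and since 37⁻¹ ≡ 4 (mod 49), s ≡ 38. Hence t ≡ 23 + 37·38 = 1429 (mod 1813).

1429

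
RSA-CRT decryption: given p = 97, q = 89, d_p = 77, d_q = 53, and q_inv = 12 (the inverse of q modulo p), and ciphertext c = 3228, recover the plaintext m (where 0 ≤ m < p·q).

m₁ = c^(d_p) mod p: c ≡ 27 (mod 97), and 27^77 mod 97 = 12.
m₂ = c^(d_q) mod q: c ≡ 24 (mod 89), and 24^53 mod 89 = 86.
h = q_inv·(m₁ − m₂) mod p = 12·(12 − 86) mod 97 = 82.
m = m₂ + h·q = 86 + 82·89 = 7384.

7384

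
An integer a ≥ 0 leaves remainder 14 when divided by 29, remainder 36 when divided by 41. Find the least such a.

159

From a ≡ 14 (mod 29) write a = 14 + 29t. Substituting into a ≡ 36 (mod 41) gives 29t ≡ 22 (mod 41), and since 29⁻¹ ≡ 17 (mod 41), t ≡ 5. Hence a ≡ 14 + 29·5 = 159 (mod 1189).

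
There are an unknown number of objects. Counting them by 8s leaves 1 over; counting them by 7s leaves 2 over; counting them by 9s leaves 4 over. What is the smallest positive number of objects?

121

From N ≡ 1 (mod 8) write N = 1 + 8t. Substituting into N ≡ 2 (mod 7) gives 8t ≡ 1 (mod 7), and since 1⁻¹ ≡ 1 (mod 7), t ≡ 1. Hence N ≡ 1 + 8·1 = 9 (mod 56).
From N ≡ 9 (mod 56) write N = 9 + 56t. Substituting into N ≡ 4 (mod 9) gives 56t ≡ 4 (mod 9), and since 2⁻¹ ≡ 5 (mod 9), t ≡ 2. Hence N ≡ 9 + 56·2 = 121 (mod 504).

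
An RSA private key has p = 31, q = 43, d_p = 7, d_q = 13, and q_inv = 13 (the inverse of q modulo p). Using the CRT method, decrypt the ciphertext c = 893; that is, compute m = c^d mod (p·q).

521

m₁ = c^(d_p) mod p: c ≡ 25 (mod 31), and 25^7 mod 31 = 25.
m₂ = c^(d_q) mod q: c ≡ 33 (mod 43), and 33^13 mod 43 = 5.
h = q_inv·(m₁ − m₂) mod p = 13·(25 − 5) mod 31 = 12.
m = m₂ + h·q = 5 + 12·43 = 521.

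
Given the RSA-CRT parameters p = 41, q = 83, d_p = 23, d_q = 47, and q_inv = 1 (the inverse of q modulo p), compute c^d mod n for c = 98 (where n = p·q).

2702

m₁ = c^(d_p) mod p: c ≡ 16 (mod 41), and 16^23 mod 41 = 37.
m₂ = c^(d_q) mod q: c ≡ 15 (mod 83), and 15^47 mod 83 = 46.
h = q_inv·(m₁ − m₂) mod p = 1·(37 − 46) mod 41 = 32.
m = m₂ + h·q = 46 + 32·83 = 2702.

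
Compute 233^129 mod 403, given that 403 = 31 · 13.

Mod 31: 233 ≡ 16; by Fermat, exponent reduces to 129 mod 30 = 9; 16^9 ≡ 2 (mod 31).
Mod 13: 233 ≡ 12; by Fermat, exponent reduces to 129 mod 12 = 9; 12^9 ≡ 12 (mod 13).
Combine by CRT: x ≡ 2 (mod 31), x ≡ 12 (mod 13) ⇒ x ≡ 64 (mod 403).

64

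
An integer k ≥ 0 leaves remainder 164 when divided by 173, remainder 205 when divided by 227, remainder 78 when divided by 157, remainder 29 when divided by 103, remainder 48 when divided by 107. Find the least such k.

From k ≡ 164 (mod 173) write k = 164 + 173t. Substituting into k ≡ 205 (mod 227) gives 173t ≡ 41 (mod 227), and since 173⁻¹ ≡ 21 (mod 227), t ≡ 180. Hence k ≡ 164 + 173·180 = 31304 (mod 39271).
From k ≡ 31304 (mod 39271) write k = 31304 + 39271t. Substituting into k ≡ 78 (mod 157) gives 39271t ≡ 17 (mod 157), and since 21⁻¹ ≡ 15 (mod 157), t ≡ 98. Hence k ≡ 31304 + 39271·98 = 3879862 (mod 6165547).
From k ≡ 3879862 (mod 6165547) write k = 3879862 + 6165547t. Substituting into k ≡ 29 (mod 103) gives 6165547t ≡ 74 (mod 103), and since 70⁻¹ ≡ 78 (mod 103), t ≡ 4. Hence k ≡ 3879862 + 6165547·4 = 28542050 (mod 635051341).
From k ≡ 28542050 (mod 635051341) write k = 28542050 + 635051341t. Substituting into k ≡ 48 (mod 107) gives 635051341t ≡ 34 (mod 107), and since 28⁻¹ ≡ 65 (mod 107), t ≡ 70. Hence k ≡ 28542050 + 635051341·70 = 44482135920 (mod 67950493487).

44482135920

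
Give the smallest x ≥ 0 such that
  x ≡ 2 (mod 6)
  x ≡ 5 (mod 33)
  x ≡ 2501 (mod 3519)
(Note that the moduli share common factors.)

76400

Combine the congruences pairwise.
gcd(6, 33) = 3 and 3 | (5 − 2), so the pair is consistent; merging gives x ≡ 38 (mod 66), where 66 = lcm(6, 33).
gcd(66, 3519) = 3 and 3 | (2501 − 38), so the pair is consistent; merging gives x ≡ 76400 (mod 77418), where 77418 = lcm(66, 3519).
The solution is unique modulo lcm(6, 33, 3519) = 77418.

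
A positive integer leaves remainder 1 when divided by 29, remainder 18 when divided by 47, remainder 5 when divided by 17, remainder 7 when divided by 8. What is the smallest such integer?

15951

The moduli are pairwise coprime; M = 29·47·17·8 = 185368.
M/29 = 6392; 6392 ≡ 12 (mod 29); 12·17 ≡ 1, so inverse 17.
M/47 = 3944; 3944 ≡ 43 (mod 47); 43·35 ≡ 1, so inverse 35.
M/17 = 10904; 10904 ≡ 7 (mod 17); 7·5 ≡ 1, so inverse 5.
M/8 = 23171; 23171 ≡ 3 (mod 8); 3·3 ≡ 1, so inverse 3.
n ≡ 1·6392·17 + 18·3944·35 + 5·10904·5 + 7·23171·3 = 3352575.
3352575 mod 185368 = 15951.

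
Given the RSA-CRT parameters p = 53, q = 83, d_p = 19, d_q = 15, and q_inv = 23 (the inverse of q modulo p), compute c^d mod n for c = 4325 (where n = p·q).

1587

m₁ = c^(d_p) mod p: c ≡ 32 (mod 53), and 32^19 mod 53 = 50.
m₂ = c^(d_q) mod q: c ≡ 9 (mod 83), and 9^15 mod 83 = 10.
h = q_inv·(m₁ − m₂) mod p = 23·(50 − 10) mod 53 = 19.
m = m₂ + h·q = 10 + 19·83 = 1587.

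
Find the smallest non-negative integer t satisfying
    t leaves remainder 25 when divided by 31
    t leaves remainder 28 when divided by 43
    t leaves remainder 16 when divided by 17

From t ≡ 25 (mod 31) write t = 25 + 31s. Substituting into t ≡ 28 (mod 43) gives 31s ≡ 3 (mod 43), and since 31⁻¹ ≡ 25 (mod 43), s ≡ 32. Hence t ≡ 25 + 31·32 = 1017 (mod 1333).
From t ≡ 1017 (mod 1333) write t = 1017 + 1333s. Substituting into t ≡ 16 (mod 17) gives 1333s ≡ 2 (mod 17), and since 7⁻¹ ≡ 5 (mod 17), s ≡ 10. Hence t ≡ 1017 + 1333·10 = 14347 (mod 22661).

14347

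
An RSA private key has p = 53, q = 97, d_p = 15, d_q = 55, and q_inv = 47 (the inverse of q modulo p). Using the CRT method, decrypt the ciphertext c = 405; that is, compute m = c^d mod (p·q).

m₁ = c^(d_p) mod p: c ≡ 34 (mod 53), and 34^15 mod 53 = 35.
m₂ = c^(d_q) mod q: c ≡ 17 (mod 97), and 17^55 mod 97 = 39.
h = q_inv·(m₁ − m₂) mod p = 47·(35 − 39) mod 53 = 24.
m = m₂ + h·q = 39 + 24·97 = 2367.

2367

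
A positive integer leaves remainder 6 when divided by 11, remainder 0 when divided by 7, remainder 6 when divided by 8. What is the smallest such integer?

The moduli are pairwise coprime; N = 11·7·8 = 616.
N/11 = 56; 56 ≡ 1 (mod 11), inverse 1.
N/7 = 88; 88 ≡ 4 (mod 7); 4·2 ≡ 1, so inverse 2.
N/8 = 77; 77 ≡ 5 (mod 8); 5·5 ≡ 1, so inverse 5.
k ≡ 6·56·1 + 0·88·2 + 6·77·5 = 2646.
2646 mod 616 = 182.

182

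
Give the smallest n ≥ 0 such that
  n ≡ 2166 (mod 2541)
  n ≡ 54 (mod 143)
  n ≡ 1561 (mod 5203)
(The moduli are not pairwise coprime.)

gcd(2541, 143) = 11 and 11 | (54 − 2166), so the pair is consistent; merging gives n ≡ 32658 (mod 33033), where 33033 = lcm(2541, 143).
gcd(33033, 5203) = 121 and 121 | (1561 − 32658), so the pair is consistent; merging gives n ≡ 792417 (mod 1420419), where 1420419 = lcm(33033, 5203).
The solution is unique modulo lcm(2541, 143, 5203) = 1420419.

792417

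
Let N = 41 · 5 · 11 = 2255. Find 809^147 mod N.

404

Mod 41: 809 ≡ 30; by Fermat, exponent reduces to 147 mod 40 = 27; 30^27 ≡ 35 (mod 41).
Mod 5: 809 ≡ 4; by Fermat, exponent reduces to 147 mod 4 = 3; 4^3 ≡ 4 (mod 5).
Mod 11: 809 ≡ 6; by Fermat, exponent reduces to 147 mod 10 = 7; 6^7 ≡ 8 (mod 11).
Combine by CRT: x ≡ 35 (mod 41), x ≡ 4 (mod 5), x ≡ 8 (mod 11) ⇒ x ≡ 404 (mod 2255).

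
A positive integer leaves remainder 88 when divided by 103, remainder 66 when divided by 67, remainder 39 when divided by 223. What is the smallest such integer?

The moduli are pairwise coprime; M = 103·67·223 = 1538923.
M/103 = 14941; 14941 ≡ 6 (mod 103); 6·86 ≡ 1, so inverse 86.
M/67 = 22969; 22969 ≡ 55 (mod 67); 55·39 ≡ 1, so inverse 39.
M/223 = 6901; 6901 ≡ 211 (mod 223); 211·130 ≡ 1, so inverse 130.
n ≡ 88·14941·86 + 66·22969·39 + 39·6901·130 = 207183764.
207183764 mod 1538923 = 968082.

968082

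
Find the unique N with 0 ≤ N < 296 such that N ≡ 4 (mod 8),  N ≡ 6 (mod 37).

228

From N ≡ 4 (mod 8) write N = 4 + 8t. Substituting into N ≡ 6 (mod 37) gives 8t ≡ 2 (mod 37), and since 8⁻¹ ≡ 14 (mod 37), t ≡ 28. Hence N ≡ 4 + 8·28 = 228 (mod 296).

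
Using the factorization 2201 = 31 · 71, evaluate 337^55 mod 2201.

619

Mod 31: 337 ≡ 27; by Fermat, exponent reduces to 55 mod 30 = 25; 27^25 ≡ 30 (mod 31).
Mod 71: 337 ≡ 53; 53^55 ≡ 51 (mod 71).
Combine by CRT: x ≡ 30 (mod 31), x ≡ 51 (mod 71) ⇒ x ≡ 619 (mod 2201).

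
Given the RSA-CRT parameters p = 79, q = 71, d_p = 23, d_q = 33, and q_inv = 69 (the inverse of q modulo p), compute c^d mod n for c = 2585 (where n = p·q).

3253

m₁ = c^(d_p) mod p: c ≡ 57 (mod 79), and 57^23 mod 79 = 14.
m₂ = c^(d_q) mod q: c ≡ 29 (mod 71), and 29^33 mod 71 = 58.
h = q_inv·(m₁ − m₂) mod p = 69·(14 − 58) mod 79 = 45.
m = m₂ + h·q = 58 + 45·71 = 3253.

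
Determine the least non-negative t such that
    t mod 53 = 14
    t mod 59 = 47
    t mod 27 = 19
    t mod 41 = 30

3140794

The moduli are pairwise coprime; N = 53·59·27·41 = 3461589.
N/53 = 65313; 65313 ≡ 17 (mod 53); 17·25 ≡ 1, so inverse 25.
N/59 = 58671; 58671 ≡ 25 (mod 59); 25·26 ≡ 1, so inverse 26.
N/27 = 128207; 128207 ≡ 11 (mod 27); 11·5 ≡ 1, so inverse 5.
N/41 = 84429; 84429 ≡ 10 (mod 41); 10·37 ≡ 1, so inverse 37.
t ≡ 14·65313·25 + 47·58671·26 + 19·128207·5 + 30·84429·37 = 200451367.
200451367 mod 3461589 = 3140794.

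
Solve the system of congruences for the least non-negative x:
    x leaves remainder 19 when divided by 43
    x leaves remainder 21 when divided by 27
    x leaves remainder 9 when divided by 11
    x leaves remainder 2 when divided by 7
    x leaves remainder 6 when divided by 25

The moduli are pairwise coprime; N = 43·27·11·7·25 = 2234925.
N/43 = 51975; 51975 ≡ 31 (mod 43); 31·25 ≡ 1, so inverse 25.
N/27 = 82775; 82775 ≡ 20 (mod 27); 20·23 ≡ 1, so inverse 23.
N/11 = 203175; 203175 ≡ 5 (mod 11); 5·9 ≡ 1, so inverse 9.
N/7 = 319275; 319275 ≡ 5 (mod 7); 5·3 ≡ 1, so inverse 3.
N/25 = 89397; 89397 ≡ 22 (mod 25); 22·8 ≡ 1, so inverse 8.
x ≡ 19·51975·25 + 21·82775·23 + 9·203175·9 + 2·319275·3 + 6·89397·8 = 87332331.
87332331 mod 2234925 = 170256.

170256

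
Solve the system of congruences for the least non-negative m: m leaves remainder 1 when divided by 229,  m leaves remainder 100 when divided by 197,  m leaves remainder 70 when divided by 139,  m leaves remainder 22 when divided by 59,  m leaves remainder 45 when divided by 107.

17537398913

The moduli are pairwise coprime; N = 229·197·139·59·107 = 39586973291.
N/229 = 172868879; 172868879 ≡ 214 (mod 229); 214·61 ≡ 1, so inverse 61.
N/197 = 200949103; 200949103 ≡ 41 (mod 197); 41·173 ≡ 1, so inverse 173.
N/139 = 284798369; 284798369 ≡ 18 (mod 139); 18·85 ≡ 1, so inverse 85.
N/59 = 670965649; 670965649 ≡ 8 (mod 59); 8·37 ≡ 1, so inverse 37.
N/107 = 369971713; 369971713 ≡ 60 (mod 107); 60·66 ≡ 1, so inverse 66.
m ≡ 1·172868879·61 + 100·200949103·173 + 70·284798369·85 + 22·670965649·37 + 45·369971713·66 = 6826496804965.
6826496804965 mod 39586973291 = 17537398913.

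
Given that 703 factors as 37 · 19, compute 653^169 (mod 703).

Mod 37: 653 ≡ 24; by Fermat, exponent reduces to 169 mod 36 = 25; 24^25 ≡ 32 (mod 37).
Mod 19: 653 ≡ 7; by Fermat, exponent reduces to 169 mod 18 = 7; 7^7 ≡ 7 (mod 19).
Combine by CRT: x ≡ 32 (mod 37), x ≡ 7 (mod 19) ⇒ x ≡ 254 (mod 703).

254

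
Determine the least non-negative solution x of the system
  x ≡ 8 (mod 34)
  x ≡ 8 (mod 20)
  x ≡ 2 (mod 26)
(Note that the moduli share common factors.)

gcd(34, 20) = 2 and 2 | (8 − 8), so the pair is consistent; merging gives x ≡ 8 (mod 340), where 340 = lcm(34, 20).
gcd(340, 26) = 2 and 2 | (2 − 8), so the pair is consistent; merging gives x ≡ 3408 (mod 4420), where 4420 = lcm(340, 26).
The solution is unique modulo lcm(34, 20, 26) = 4420.

3408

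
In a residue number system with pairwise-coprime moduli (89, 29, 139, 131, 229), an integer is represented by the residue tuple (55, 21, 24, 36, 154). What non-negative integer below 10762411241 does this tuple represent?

9193241794

The moduli are pairwise coprime; N = 89·29·139·131·229 = 10762411241.
N/89 = 120925969; 120925969 ≡ 67 (mod 89); 67·4 ≡ 1, so inverse 4.
N/29 = 371117629; 371117629 ≡ 18 (mod 29); 18·21 ≡ 1, so inverse 21.
N/139 = 77427419; 77427419 ≡ 110 (mod 139); 110·115 ≡ 1, so inverse 115.
N/131 = 82155811; 82155811 ≡ 78 (mod 131); 78·42 ≡ 1, so inverse 42.
N/229 = 46997429; 46997429 ≡ 217 (mod 229); 217·19 ≡ 1, so inverse 19.
x ≡ 55·120925969·4 + 21·371117629·21 + 24·77427419·115 + 36·82155811·42 + 154·46997429·19 = 665700327495.
665700327495 mod 10762411241 = 9193241794.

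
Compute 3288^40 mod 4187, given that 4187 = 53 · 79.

523

Mod 53: 3288 ≡ 2; 2^40 ≡ 46 (mod 53).
Mod 79: 3288 ≡ 49; 49^40 ≡ 49 (mod 79).
Combine by CRT: x ≡ 46 (mod 53), x ≡ 49 (mod 79) ⇒ x ≡ 523 (mod 4187).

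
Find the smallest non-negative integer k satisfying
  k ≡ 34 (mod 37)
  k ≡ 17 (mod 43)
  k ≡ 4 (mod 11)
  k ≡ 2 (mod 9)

From k ≡ 34 (mod 37) write k = 34 + 37t. Substituting into k ≡ 17 (mod 43) gives 37t ≡ 26 (mod 43), and since 37⁻¹ ≡ 7 (mod 43), t ≡ 10. Hence k ≡ 34 + 37·10 = 404 (mod 1591).
From k ≡ 404 (mod 1591) write k = 404 + 1591t. Substituting into k ≡ 4 (mod 11) gives 1591t ≡ 7 (mod 11), and since 7⁻¹ ≡ 8 (mod 11), t ≡ 1. Hence k ≡ 404 + 1591·1 = 1995 (mod 17501).
From k ≡ 1995 (mod 17501) write k = 1995 + 17501t. Substituting into k ≡ 2 (mod 9) gives 17501t ≡ 5 (mod 9), and since 5⁻¹ ≡ 2 (mod 9), t ≡ 1. Hence k ≡ 1995 + 17501·1 = 19496 (mod 157509).

19496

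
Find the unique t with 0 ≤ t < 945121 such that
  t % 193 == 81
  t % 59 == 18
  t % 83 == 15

179378

From t ≡ 81 (mod 193) write t = 81 + 193s. Substituting into t ≡ 18 (mod 59) gives 193s ≡ 55 (mod 59), and since 16⁻¹ ≡ 48 (mod 59), s ≡ 44. Hence t ≡ 81 + 193·44 = 8573 (mod 11387).
From t ≡ 8573 (mod 11387) write t = 8573 + 11387s. Substituting into t ≡ 15 (mod 83) gives 11387s ≡ 74 (mod 83), and since 16⁻¹ ≡ 26 (mod 83), s ≡ 15. Hence t ≡ 8573 + 11387·15 = 179378 (mod 945121).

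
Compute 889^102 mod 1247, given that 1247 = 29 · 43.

962

Mod 29: 889 ≡ 19; by Fermat, exponent reduces to 102 mod 28 = 18; 19^18 ≡ 5 (mod 29).
Mod 43: 889 ≡ 29; by Fermat, exponent reduces to 102 mod 42 = 18; 29^18 ≡ 16 (mod 43).
Combine by CRT: x ≡ 5 (mod 29), x ≡ 16 (mod 43) ⇒ x ≡ 962 (mod 1247).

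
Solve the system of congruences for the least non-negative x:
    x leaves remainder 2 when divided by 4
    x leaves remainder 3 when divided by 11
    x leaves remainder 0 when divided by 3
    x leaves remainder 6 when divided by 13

630

The moduli are pairwise coprime; N = 4·11·3·13 = 1716.
N/4 = 429; 429 ≡ 1 (mod 4), inverse 1.
N/11 = 156; 156 ≡ 2 (mod 11); 2·6 ≡ 1, so inverse 6.
N/3 = 572; 572 ≡ 2 (mod 3); 2·2 ≡ 1, so inverse 2.
N/13 = 132; 132 ≡ 2 (mod 13); 2·7 ≡ 1, so inverse 7.
x ≡ 2·429·1 + 3·156·6 + 0·572·2 + 6·132·7 = 9210.
9210 mod 1716 = 630.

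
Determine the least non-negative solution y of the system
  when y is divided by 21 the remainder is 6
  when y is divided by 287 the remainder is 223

510

Combine the congruences pairwise.
gcd(21, 287) = 7 and 7 | (223 − 6), so the pair is consistent; merging gives y ≡ 510 (mod 861), where 861 = lcm(21, 287).
The solution is unique modulo lcm(21, 287) = 861.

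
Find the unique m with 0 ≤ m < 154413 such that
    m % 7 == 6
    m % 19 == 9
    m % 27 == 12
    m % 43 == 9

9813

The moduli are pairwise coprime; N = 7·19·27·43 = 154413.
N/7 = 22059; 22059 ≡ 2 (mod 7); 2·4 ≡ 1, so inverse 4.
N/19 = 8127; 8127 ≡ 14 (mod 19); 14·15 ≡ 1, so inverse 15.
N/27 = 5719; 5719 ≡ 22 (mod 27); 22·16 ≡ 1, so inverse 16.
N/43 = 3591; 3591 ≡ 22 (mod 43); 22·2 ≡ 1, so inverse 2.
m ≡ 6·22059·4 + 9·8127·15 + 12·5719·16 + 9·3591·2 = 2789247.
2789247 mod 154413 = 9813.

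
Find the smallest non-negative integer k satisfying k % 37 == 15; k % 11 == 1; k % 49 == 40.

89

From k ≡ 15 (mod 37) write k = 15 + 37t. Substituting into k ≡ 1 (mod 11) gives 37t ≡ 8 (mod 11), and since 4⁻¹ ≡ 3 (mod 11), t ≡ 2. Hence k ≡ 15 + 37·2 = 89 (mod 407).
From k ≡ 89 (mod 407) write k = 89 + 407t. Substituting into k ≡ 40 (mod 49) gives 407t ≡ 0 (mod 49), and since 15⁻¹ ≡ 36 (mod 49), t ≡ 0. Hence k ≡ 89 + 407·0 = 89 (mod 19943).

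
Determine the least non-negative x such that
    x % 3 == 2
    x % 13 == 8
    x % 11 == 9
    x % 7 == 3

The moduli are pairwise coprime; N = 3·13·11·7 = 3003.
N/3 = 1001; 1001 ≡ 2 (mod 3); 2·2 ≡ 1, so inverse 2.
N/13 = 231; 231 ≡ 10 (mod 13); 10·4 ≡ 1, so inverse 4.
N/11 = 273; 273 ≡ 9 (mod 11); 9·5 ≡ 1, so inverse 5.
N/7 = 429; 429 ≡ 2 (mod 7); 2·4 ≡ 1, so inverse 4.
x ≡ 2·1001·2 + 8·231·4 + 9·273·5 + 3·429·4 = 28829.
28829 mod 3003 = 1802.

1802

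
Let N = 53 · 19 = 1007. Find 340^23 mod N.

880

Mod 53: 340 ≡ 22; 22^23 ≡ 32 (mod 53).
Mod 19: 340 ≡ 17; by Fermat, exponent reduces to 23 mod 18 = 5; 17^5 ≡ 6 (mod 19).
Combine by CRT: x ≡ 32 (mod 53), x ≡ 6 (mod 19) ⇒ x ≡ 880 (mod 1007).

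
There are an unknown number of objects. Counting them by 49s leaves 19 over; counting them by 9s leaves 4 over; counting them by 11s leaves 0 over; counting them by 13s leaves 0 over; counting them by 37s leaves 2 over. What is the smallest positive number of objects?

Combine the congruences pairwise.
From N ≡ 19 (mod 49) write N = 19 + 49t. Substituting into N ≡ 4 (mod 9) gives 49t ≡ 3 (mod 9), and since 4⁻¹ ≡ 7 (mod 9), t ≡ 3. Hence N ≡ 19 + 49·3 = 166 (mod 441).
From N ≡ 166 (mod 441) write N = 166 + 441t. Substituting into N ≡ 0 (mod 11) gives 441t ≡ 10 (mod 11), and since 1⁻¹ ≡ 1 (mod 11), t ≡ 10. Hence N ≡ 166 + 441·10 = 4576 (mod 4851).
From N ≡ 4576 (mod 4851) write N = 4576 + 4851t. Substituting into N ≡ 0 (mod 13) gives 4851t ≡ 0 (mod 13), and since 2⁻¹ ≡ 7 (mod 13), t ≡ 0. Hence N ≡ 4576 + 4851·0 = 4576 (mod 63063).
From N ≡ 4576 (mod 63063) write N = 4576 + 63063t. Substituting into N ≡ 2 (mod 37) gives 63063t ≡ 14 (mod 37), and since 15⁻¹ ≡ 5 (mod 37), t ≡ 33. Hence N ≡ 4576 + 63063·33 = 2085655 (mod 2333331).

2085655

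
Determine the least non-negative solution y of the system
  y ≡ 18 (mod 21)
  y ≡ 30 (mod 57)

144

Combine the congruences pairwise.
gcd(21, 57) = 3 and 3 | (30 − 18), so the pair is consistent; merging gives y ≡ 144 (mod 399), where 399 = lcm(21, 57).
The solution is unique modulo lcm(21, 57) = 399.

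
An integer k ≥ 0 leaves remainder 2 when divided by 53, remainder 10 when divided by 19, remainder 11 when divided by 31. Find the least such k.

18022

The moduli are pairwise coprime; N = 53·19·31 = 31217.
N/53 = 589; 589 ≡ 6 (mod 53); 6·9 ≡ 1, so inverse 9.
N/19 = 1643; 1643 ≡ 9 (mod 19); 9·17 ≡ 1, so inverse 17.
N/31 = 1007; 1007 ≡ 15 (mod 31); 15·29 ≡ 1, so inverse 29.
k ≡ 2·589·9 + 10·1643·17 + 11·1007·29 = 611145.
611145 mod 31217 = 18022.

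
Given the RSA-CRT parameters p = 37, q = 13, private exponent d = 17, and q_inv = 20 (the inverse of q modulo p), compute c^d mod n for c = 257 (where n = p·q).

56

d_p = d mod (p−1) = 17 mod 36 = 17; d_q = d mod (q−1) = 5.
m₁ = c^(d_p) mod p: c ≡ 35 (mod 37), and 35^17 mod 37 = 19.
m₂ = c^(d_q) mod q: c ≡ 10 (mod 13), and 10^5 mod 13 = 4.
h = q_inv·(m₁ − m₂) mod p = 20·(19 − 4) mod 37 = 4.
m = m₂ + h·q = 4 + 4·13 = 56.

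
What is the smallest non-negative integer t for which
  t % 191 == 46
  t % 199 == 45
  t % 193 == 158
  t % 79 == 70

Combine the congruences pairwise.
From t ≡ 46 (mod 191) write t = 46 + 191s. Substituting into t ≡ 45 (mod 199) gives 191s ≡ 198 (mod 199), and since 191⁻¹ ≡ 174 (mod 199), s ≡ 25. Hence t ≡ 46 + 191·25 = 4821 (mod 38009).
From t ≡ 4821 (mod 38009) write t = 4821 + 38009s. Substituting into t ≡ 158 (mod 193) gives 38009s ≡ 162 (mod 193), and since 181⁻¹ ≡ 16 (mod 193), s ≡ 83. Hence t ≡ 4821 + 38009·83 = 3159568 (mod 7335737).
From t ≡ 3159568 (mod 7335737) write t = 3159568 + 7335737s. Substituting into t ≡ 70 (mod 79) gives 7335737s ≡ 28 (mod 79), and since 34⁻¹ ≡ 7 (mod 79), s ≡ 38. Hence t ≡ 3159568 + 7335737·38 = 281917574 (mod 579523223).

281917574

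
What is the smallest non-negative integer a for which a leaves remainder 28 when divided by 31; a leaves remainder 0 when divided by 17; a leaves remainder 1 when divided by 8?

2601

The moduli are pairwise coprime; N = 31·17·8 = 4216.
N/31 = 136; 136 ≡ 12 (mod 31); 12·13 ≡ 1, so inverse 13.
N/17 = 248; 248 ≡ 10 (mod 17); 10·12 ≡ 1, so inverse 12.
N/8 = 527; 527 ≡ 7 (mod 8); 7·7 ≡ 1, so inverse 7.
a ≡ 28·136·13 + 0·248·12 + 1·527·7 = 53193.
53193 mod 4216 = 2601.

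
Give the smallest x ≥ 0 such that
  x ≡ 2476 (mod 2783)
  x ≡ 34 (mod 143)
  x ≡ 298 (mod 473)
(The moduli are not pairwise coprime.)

1165770

Combine the congruences pairwise.
gcd(2783, 143) = 11 and 11 | (34 − 2476), so the pair is consistent; merging gives x ≡ 8042 (mod 36179), where 36179 = lcm(2783, 143).
gcd(36179, 473) = 11 and 11 | (298 − 8042), so the pair is consistent; merging gives x ≡ 1165770 (mod 1555697), where 1555697 = lcm(36179, 473).
The solution is unique modulo lcm(2783, 143, 473) = 1555697.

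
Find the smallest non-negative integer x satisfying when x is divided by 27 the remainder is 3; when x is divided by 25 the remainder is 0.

300

From x ≡ 3 (mod 27) write x = 3 + 27t. Substituting into x ≡ 0 (mod 25) gives 27t ≡ 22 (mod 25), and since 2⁻¹ ≡ 13 (mod 25), t ≡ 11. Hence x ≡ 3 + 27·11 = 300 (mod 675).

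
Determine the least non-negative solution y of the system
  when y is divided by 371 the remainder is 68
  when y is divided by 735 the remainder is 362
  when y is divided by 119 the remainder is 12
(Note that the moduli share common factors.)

gcd(371, 735) = 7 and 7 | (362 − 68), so the pair is consistent; merging gives y ≡ 31232 (mod 38955), where 38955 = lcm(371, 735).
gcd(38955, 119) = 7 and 7 | (12 − 31232), so the pair is consistent; merging gives y ≡ 654512 (mod 662235), where 662235 = lcm(38955, 119).
The solution is unique modulo lcm(371, 735, 119) = 662235.

654512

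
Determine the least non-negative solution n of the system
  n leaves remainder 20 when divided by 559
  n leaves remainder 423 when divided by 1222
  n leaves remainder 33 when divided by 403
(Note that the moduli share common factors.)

gcd(559, 1222) = 13 and 13 | (423 − 20), so the pair is consistent; merging gives n ≡ 28529 (mod 52546), where 52546 = lcm(559, 1222).
gcd(52546, 403) = 13 and 13 | (33 − 28529), so the pair is consistent; merging gives n ≡ 1289633 (mod 1628926), where 1628926 = lcm(52546, 403).
The solution is unique modulo lcm(559, 1222, 403) = 1628926.

1289633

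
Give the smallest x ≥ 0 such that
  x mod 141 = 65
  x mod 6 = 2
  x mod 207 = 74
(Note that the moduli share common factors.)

gcd(141, 6) = 3 and 3 | (2 − 65), so the pair is consistent; merging gives x ≡ 206 (mod 282), where 282 = lcm(141, 6).
gcd(282, 207) = 3 and 3 | (74 − 206), so the pair is consistent; merging gives x ≡ 488 (mod 19458), where 19458 = lcm(282, 207).
The solution is unique modulo lcm(141, 6, 207) = 19458.

488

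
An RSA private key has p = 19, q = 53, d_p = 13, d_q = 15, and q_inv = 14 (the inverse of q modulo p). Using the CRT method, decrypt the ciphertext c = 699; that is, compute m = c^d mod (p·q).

m₁ = c^(d_p) mod p: c ≡ 15 (mod 19), and 15^13 mod 19 = 10.
m₂ = c^(d_q) mod q: c ≡ 10 (mod 53), and 10^15 mod 53 = 47.
h = q_inv·(m₁ − m₂) mod p = 14·(10 − 47) mod 19 = 14.
m = m₂ + h·q = 47 + 14·53 = 789.

789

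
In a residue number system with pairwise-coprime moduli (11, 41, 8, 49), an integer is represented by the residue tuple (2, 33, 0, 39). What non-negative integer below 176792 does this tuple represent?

The moduli are pairwise coprime; N = 11·41·8·49 = 176792.
N/11 = 16072; 16072 ≡ 1 (mod 11), inverse 1.
N/41 = 4312; 4312 ≡ 7 (mod 41); 7·6 ≡ 1, so inverse 6.
N/8 = 22099; 22099 ≡ 3 (mod 8); 3·3 ≡ 1, so inverse 3.
N/49 = 3608; 3608 ≡ 31 (mod 49); 31·19 ≡ 1, so inverse 19.
x ≡ 2·16072·1 + 33·4312·6 + 0·22099·3 + 39·3608·19 = 3559448.
3559448 mod 176792 = 23608.

23608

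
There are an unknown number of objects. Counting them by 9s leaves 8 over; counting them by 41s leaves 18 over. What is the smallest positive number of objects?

305

Combine the congruences pairwise.
From N ≡ 8 (mod 9) write N = 8 + 9t. Substituting into N ≡ 18 (mod 41) gives 9t ≡ 10 (mod 41), and since 9⁻¹ ≡ 32 (mod 41), t ≡ 33. Hence N ≡ 8 + 9·33 = 305 (mod 369).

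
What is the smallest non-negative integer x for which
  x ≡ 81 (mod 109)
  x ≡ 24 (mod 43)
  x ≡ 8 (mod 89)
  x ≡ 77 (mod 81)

8690324

The moduli are pairwise coprime; N = 109·43·89·81 = 33788583.
N/109 = 309987; 309987 ≡ 100 (mod 109); 100·12 ≡ 1, so inverse 12.
N/43 = 785781; 785781 ≡ 42 (mod 43); 42·42 ≡ 1, so inverse 42.
N/89 = 379647; 379647 ≡ 62 (mod 89); 62·56 ≡ 1, so inverse 56.
N/81 = 417143; 417143 ≡ 74 (mod 81); 74·23 ≡ 1, so inverse 23.
x ≡ 81·309987·12 + 24·785781·42 + 8·379647·56 + 77·417143·23 = 2002216721.
2002216721 mod 33788583 = 8690324.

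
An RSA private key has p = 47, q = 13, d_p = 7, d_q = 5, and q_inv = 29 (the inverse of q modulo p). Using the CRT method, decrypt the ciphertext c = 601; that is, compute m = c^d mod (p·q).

m₁ = c^(d_p) mod p: c ≡ 37 (mod 47), and 37^7 mod 47 = 2.
m₂ = c^(d_q) mod q: c ≡ 3 (mod 13), and 3^5 mod 13 = 9.
h = q_inv·(m₁ − m₂) mod p = 29·(2 − 9) mod 47 = 32.
m = m₂ + h·q = 9 + 32·13 = 425.

425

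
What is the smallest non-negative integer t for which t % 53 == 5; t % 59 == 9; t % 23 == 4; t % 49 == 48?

2361897

The moduli are pairwise coprime; N = 53·59·23·49 = 3524129.
N/53 = 66493; 66493 ≡ 31 (mod 53); 31·12 ≡ 1, so inverse 12.
N/59 = 59731; 59731 ≡ 23 (mod 59); 23·18 ≡ 1, so inverse 18.
N/23 = 153223; 153223 ≡ 20 (mod 23); 20·15 ≡ 1, so inverse 15.
N/49 = 71921; 71921 ≡ 38 (mod 49); 38·40 ≡ 1, so inverse 40.
t ≡ 5·66493·12 + 9·59731·18 + 4·153223·15 + 48·71921·40 = 160947702.
160947702 mod 3524129 = 2361897.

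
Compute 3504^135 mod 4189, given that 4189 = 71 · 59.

Mod 71: 3504 ≡ 25; by Fermat, exponent reduces to 135 mod 70 = 65; 25^65 ≡ 1 (mod 71).
Mod 59: 3504 ≡ 23; by Fermat, exponent reduces to 135 mod 58 = 19; 23^19 ≡ 24 (mod 59).
Combine by CRT: x ≡ 1 (mod 71), x ≡ 24 (mod 59) ⇒ x ≡ 3977 (mod 4189).

3977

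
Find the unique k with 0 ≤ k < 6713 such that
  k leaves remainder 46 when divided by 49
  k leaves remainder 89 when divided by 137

2692

From k ≡ 46 (mod 49) write k = 46 + 49t. Substituting into k ≡ 89 (mod 137) gives 49t ≡ 43 (mod 137), and since 49⁻¹ ≡ 14 (mod 137), t ≡ 54. Hence k ≡ 46 + 49·54 = 2692 (mod 6713).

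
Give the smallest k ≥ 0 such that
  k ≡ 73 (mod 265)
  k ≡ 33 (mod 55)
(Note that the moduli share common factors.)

1133

gcd(265, 55) = 5 and 5 | (33 − 73), so the pair is consistent; merging gives k ≡ 1133 (mod 2915), where 2915 = lcm(265, 55).
The solution is unique modulo lcm(265, 55) = 2915.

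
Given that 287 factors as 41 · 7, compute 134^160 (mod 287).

Mod 41: 134 ≡ 11; since 40 | 160, by Fermat 11^160 ≡ 1 (mod 41).
Mod 7: 134 ≡ 1; by Fermat, exponent reduces to 160 mod 6 = 4; 1^4 ≡ 1 (mod 7).
Combine by CRT: x ≡ 1 (mod 41), x ≡ 1 (mod 7) ⇒ x ≡ 1 (mod 287).

1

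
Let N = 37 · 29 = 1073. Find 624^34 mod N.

Mod 37: 624 ≡ 32; 32^34 ≡ 3 (mod 37).
Mod 29: 624 ≡ 15; by Fermat, exponent reduces to 34 mod 28 = 6; 15^6 ≡ 5 (mod 29).
Combine by CRT: x ≡ 3 (mod 37), x ≡ 5 (mod 29) ⇒ x ≡ 817 (mod 1073).

817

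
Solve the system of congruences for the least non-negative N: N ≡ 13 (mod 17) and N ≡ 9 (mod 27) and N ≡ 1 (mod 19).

The moduli are pairwise coprime; M = 17·27·19 = 8721.
M/17 = 513; 513 ≡ 3 (mod 17); 3·6 ≡ 1, so inverse 6.
M/27 = 323; 323 ≡ 26 (mod 27); 26·26 ≡ 1, so inverse 26.
M/19 = 459; 459 ≡ 3 (mod 19); 3·13 ≡ 1, so inverse 13.
N ≡ 13·513·6 + 9·323·26 + 1·459·13 = 121563.
121563 mod 8721 = 8190.

8190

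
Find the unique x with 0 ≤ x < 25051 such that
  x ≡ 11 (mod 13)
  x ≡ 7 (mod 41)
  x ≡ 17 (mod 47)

10216

From x ≡ 11 (mod 13) write x = 11 + 13t. Substituting into x ≡ 7 (mod 41) gives 13t ≡ 37 (mod 41), and since 13⁻¹ ≡ 19 (mod 41), t ≡ 6. Hence x ≡ 11 + 13·6 = 89 (mod 533).
From x ≡ 89 (mod 533) write x = 89 + 533t. Substituting into x ≡ 17 (mod 47) gives 533t ≡ 22 (mod 47), and since 16⁻¹ ≡ 3 (mod 47), t ≡ 19. Hence x ≡ 89 + 533·19 = 10216 (mod 25051).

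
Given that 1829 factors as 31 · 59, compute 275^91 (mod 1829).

Mod 31: 275 ≡ 27; by Fermat, exponent reduces to 91 mod 30 = 1; 27^1 ≡ 27 (mod 31).
Mod 59: 275 ≡ 39; by Fermat, exponent reduces to 91 mod 58 = 33; 39^33 ≡ 8 (mod 59).
Combine by CRT: x ≡ 27 (mod 31), x ≡ 8 (mod 59) ⇒ x ≡ 244 (mod 1829).

244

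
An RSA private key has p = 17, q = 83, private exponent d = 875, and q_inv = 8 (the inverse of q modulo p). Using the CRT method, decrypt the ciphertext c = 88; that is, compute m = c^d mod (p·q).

1010

d_p = d mod (p−1) = 875 mod 16 = 11; d_q = d mod (q−1) = 55.
m₁ = c^(d_p) mod p: c ≡ 3 (mod 17), and 3^11 mod 17 = 7.
m₂ = c^(d_q) mod q: c ≡ 5 (mod 83), and 5^55 mod 83 = 14.
h = q_inv·(m₁ − m₂) mod p = 8·(7 − 14) mod 17 = 12.
m = m₂ + h·q = 14 + 12·83 = 1010.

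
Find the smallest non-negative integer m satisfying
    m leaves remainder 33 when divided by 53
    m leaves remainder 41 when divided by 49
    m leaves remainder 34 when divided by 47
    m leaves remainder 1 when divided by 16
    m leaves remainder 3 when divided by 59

The moduli are pairwise coprime; N = 53·49·47·16·59 = 115223696.
N/53 = 2174032; 2174032 ≡ 25 (mod 53); 25·17 ≡ 1, so inverse 17.
N/49 = 2351504; 2351504 ≡ 43 (mod 49); 43·8 ≡ 1, so inverse 8.
N/47 = 2451568; 2451568 ≡ 1 (mod 47), inverse 1.
N/16 = 7201481; 7201481 ≡ 9 (mod 16); 9·9 ≡ 1, so inverse 9.
N/59 = 1952944; 1952944 ≡ 44 (mod 59); 44·55 ≡ 1, so inverse 55.
m ≡ 33·2174032·17 + 41·2351504·8 + 34·2451568·1 + 1·7201481·9 + 3·1952944·55 = 2461327665.
2461327665 mod 115223696 = 41630049.

41630049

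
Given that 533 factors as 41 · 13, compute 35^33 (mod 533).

Mod 41: 35 ≡ 35; 35^33 ≡ 24 (mod 41).
Mod 13: 35 ≡ 9; by Fermat, exponent reduces to 33 mod 12 = 9; 9^9 ≡ 1 (mod 13).
Combine by CRT: x ≡ 24 (mod 41), x ≡ 1 (mod 13) ⇒ x ≡ 352 (mod 533).

352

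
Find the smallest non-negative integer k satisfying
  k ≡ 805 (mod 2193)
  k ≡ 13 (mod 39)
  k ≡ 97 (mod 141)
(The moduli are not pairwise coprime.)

gcd(2193, 39) = 3 and 3 | (13 − 805), so the pair is consistent; merging gives k ≡ 7384 (mod 28509), where 28509 = lcm(2193, 39).
gcd(28509, 141) = 3 and 3 | (97 − 7384), so the pair is consistent; merging gives k ≡ 948181 (mod 1339923), where 1339923 = lcm(28509, 141).
The solution is unique modulo lcm(2193, 39, 141) = 1339923.

948181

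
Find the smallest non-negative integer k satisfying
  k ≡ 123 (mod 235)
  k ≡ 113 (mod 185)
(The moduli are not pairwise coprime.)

gcd(235, 185) = 5 and 5 | (113 − 123), so the pair is consistent; merging gives k ≡ 5293 (mod 8695), where 8695 = lcm(235, 185).
The solution is unique modulo lcm(235, 185) = 8695.

5293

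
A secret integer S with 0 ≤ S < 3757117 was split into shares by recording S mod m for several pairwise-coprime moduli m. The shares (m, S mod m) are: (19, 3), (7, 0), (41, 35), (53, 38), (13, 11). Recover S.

1358693

The moduli are pairwise coprime; N = 19·7·41·53·13 = 3757117.
N/19 = 197743; 197743 ≡ 10 (mod 19); 10·2 ≡ 1, so inverse 2.
N/7 = 536731; 536731 ≡ 6 (mod 7); 6·6 ≡ 1, so inverse 6.
N/41 = 91637; 91637 ≡ 2 (mod 41); 2·21 ≡ 1, so inverse 21.
N/53 = 70889; 70889 ≡ 28 (mod 53); 28·36 ≡ 1, so inverse 36.
N/13 = 289009; 289009 ≡ 6 (mod 13); 6·11 ≡ 1, so inverse 11.
S ≡ 3·197743·2 + 0·536731·6 + 35·91637·21 + 38·70889·36 + 11·289009·11 = 200485894.
200485894 mod 3757117 = 1358693.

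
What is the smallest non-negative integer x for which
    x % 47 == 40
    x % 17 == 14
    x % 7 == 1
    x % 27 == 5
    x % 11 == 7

From x ≡ 40 (mod 47) write x = 40 + 47t. Substituting into x ≡ 14 (mod 17) gives 47t ≡ 8 (mod 17), and since 13⁻¹ ≡ 4 (mod 17), t ≡ 15. Hence x ≡ 40 + 47·15 = 745 (mod 799).
From x ≡ 745 (mod 799) write x = 745 + 799t. Substituting into x ≡ 1 (mod 7) gives 799t ≡ 5 (mod 7), and since 1⁻¹ ≡ 1 (mod 7), t ≡ 5. Hence x ≡ 745 + 799·5 = 4740 (mod 5593).
From x ≡ 4740 (mod 5593) write x = 4740 + 5593t. Substituting into x ≡ 5 (mod 27) gives 5593t ≡ 17 (mod 27), and since 4⁻¹ ≡ 7 (mod 27), t ≡ 11. Hence x ≡ 4740 + 5593·11 = 66263 (mod 151011).
From x ≡ 66263 (mod 151011) write x = 66263 + 151011t. Substituting into x ≡ 7 (mod 11) gives 151011t ≡ 8 (mod 11), and since 3⁻¹ ≡ 4 (mod 11), t ≡ 10. Hence x ≡ 66263 + 151011·10 = 1576373 (mod 1661121).

1576373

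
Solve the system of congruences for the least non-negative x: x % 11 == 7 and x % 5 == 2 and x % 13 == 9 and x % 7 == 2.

282

From x ≡ 7 (mod 11) write x = 7 + 11t. Substituting into x ≡ 2 (mod 5) gives 11t ≡ 0 (mod 5), and since 1⁻¹ ≡ 1 (mod 5), t ≡ 0. Hence x ≡ 7 + 11·0 = 7 (mod 55).
From x ≡ 7 (mod 55) write x = 7 + 55t. Substituting into x ≡ 9 (mod 13) gives 55t ≡ 2 (mod 13), and since 3⁻¹ ≡ 9 (mod 13), t ≡ 5. Hence x ≡ 7 + 55·5 = 282 (mod 715).
From x ≡ 282 (mod 715) write x = 282 + 715t. Substituting into x ≡ 2 (mod 7) gives 715t ≡ 0 (mod 7), and since 1⁻¹ ≡ 1 (mod 7), t ≡ 0. Hence x ≡ 282 + 715·0 = 282 (mod 5005).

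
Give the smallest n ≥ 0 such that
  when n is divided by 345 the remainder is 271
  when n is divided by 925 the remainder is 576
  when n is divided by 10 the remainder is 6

93076

gcd(345, 925) = 5 and 5 | (576 − 271), so the pair is consistent; merging gives n ≡ 29251 (mod 63825), where 63825 = lcm(345, 925).
gcd(63825, 10) = 5 and 5 | (6 − 29251), so the pair is consistent; merging gives n ≡ 93076 (mod 127650), where 127650 = lcm(63825, 10).
The solution is unique modulo lcm(345, 925, 10) = 127650.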